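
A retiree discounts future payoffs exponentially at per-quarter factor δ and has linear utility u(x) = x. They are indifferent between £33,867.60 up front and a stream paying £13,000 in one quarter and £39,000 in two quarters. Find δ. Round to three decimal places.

δ ≈ 0.780

The stream is worth 13000δ + 39000δ² today, so 13000δ + 39000δ² = 33867.60.
Rearranged: 39000δ² + 13000δ − 33867.60 = 0.
By the quadratic formula (taking the positive root), δ = (−13000 + √5452345600.00) / 78000 ≈ 0.780.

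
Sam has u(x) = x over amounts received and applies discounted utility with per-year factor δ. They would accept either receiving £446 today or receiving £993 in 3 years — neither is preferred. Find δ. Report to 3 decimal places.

Indifference means u(446) = δ^3 · u(993), so δ^3 = u(446)/u(993).
With u(x) = x: δ^3 = 446/993 = 0.44914.
Hence δ = (0.44914)^(1/3) = 0.76582.

δ ≈ 0.766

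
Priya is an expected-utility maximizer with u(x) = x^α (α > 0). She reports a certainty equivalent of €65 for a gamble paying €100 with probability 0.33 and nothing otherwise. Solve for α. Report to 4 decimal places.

EU(lottery) = 0.33·100^α + 0.67·0 = 0.33·100^α.
Equating: 65^α = 0.33·100^α, i.e. 0.6500^α = 0.33.
α = ln(0.33) / ln(65/100) = -1.1086626/-0.4307829 ≈ 2.5736.

α ≈ 2.5736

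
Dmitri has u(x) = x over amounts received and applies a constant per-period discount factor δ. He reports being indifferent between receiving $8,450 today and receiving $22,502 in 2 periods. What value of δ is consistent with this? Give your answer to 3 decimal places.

Indifference means u(8450) = δ^2 · u(22502), so δ^2 = u(8450)/u(22502).
With u(x) = x: δ^2 = 8450/22502 = 0.37552.
So δ = 0.37552^(1/2) ≈ 0.613.

δ ≈ 0.613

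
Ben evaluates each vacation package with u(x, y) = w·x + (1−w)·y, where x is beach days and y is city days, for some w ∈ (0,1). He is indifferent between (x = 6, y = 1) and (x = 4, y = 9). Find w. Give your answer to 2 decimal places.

w = 0.80

Indifference: w·6 + (1−w)·1 = w·4 + (1−w)·9.
Collecting terms: w·2 = (1−w)·8.
So w/(1−w) = 8/2 = 4.0000, giving w = 8/(2+8) = 0.80.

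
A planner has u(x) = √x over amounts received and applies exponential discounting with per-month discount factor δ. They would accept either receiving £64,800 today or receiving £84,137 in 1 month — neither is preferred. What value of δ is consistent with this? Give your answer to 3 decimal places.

δ ≈ 0.878

The payoff in 1 month is discounted by δ, so u(64800) = δ·u(84137) and δ = u(64800)/u(84137).
With u(x) = √x: δ = √64800/√84137 = √(64800/84137) = 0.87759.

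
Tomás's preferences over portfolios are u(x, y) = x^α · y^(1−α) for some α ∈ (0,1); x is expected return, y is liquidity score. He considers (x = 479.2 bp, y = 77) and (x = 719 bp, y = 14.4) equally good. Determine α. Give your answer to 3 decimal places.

Set the two utilities equal: 479.2^α·77^(1−α) = 719^α·14.4^(1−α).
Rearrange to (479.2/719)^α = (14.4/77)^(1−α) and take logs: α·-0.405743 = (1−α)·-1.676577.
Thus α·(-2.082320) = -1.676577, so α = -1.676577/-2.082320 ≈ 0.805.

α ≈ 0.805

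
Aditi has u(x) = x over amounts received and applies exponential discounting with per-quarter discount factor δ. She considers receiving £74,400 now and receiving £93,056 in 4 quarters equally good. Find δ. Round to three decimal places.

δ ≈ 0.946

Equating discounted utilities: u(74400) = δ^4·u(93056) ⇒ δ^4 = u(74400)/u(93056).
With u(x) = x: δ^4 = 74400/93056 = 0.79952.
Taking the 4th root: δ = 0.79952^(1/4) ≈ 0.946.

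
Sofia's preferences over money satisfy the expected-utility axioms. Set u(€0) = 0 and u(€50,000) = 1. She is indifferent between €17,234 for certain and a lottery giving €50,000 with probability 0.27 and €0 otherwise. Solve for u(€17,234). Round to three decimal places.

0.270

The indifference gives u(€17,234) = 0.27·u(€50,000) + 0.73·u(€0) = 0.27·1 + 0.73·0 = 0.27.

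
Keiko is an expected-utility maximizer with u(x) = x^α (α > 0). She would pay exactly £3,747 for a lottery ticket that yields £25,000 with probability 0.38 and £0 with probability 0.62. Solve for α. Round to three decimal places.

Since u(0) = 0, the lottery's EU is 0.38·25000^α.
Setting u(3747) equal to that: 3747^α = 0.38·25000^α ⇒ (3747/25000)^α = 0.38.
Taking logs: α·ln(3747/25000) = ln(0.38), so α = -0.967584 / -1.897920 ≈ 0.510.

α ≈ 0.510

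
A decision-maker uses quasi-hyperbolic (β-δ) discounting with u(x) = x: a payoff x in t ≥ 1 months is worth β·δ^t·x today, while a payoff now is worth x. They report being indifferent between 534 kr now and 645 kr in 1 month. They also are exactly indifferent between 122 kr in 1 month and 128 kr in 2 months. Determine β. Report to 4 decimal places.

From the later pair, β·δ^1·122 = β·δ^2·128; dividing through, δ = 122/128 = 0.95312.
Now use the now-vs-future pair: 534 = β·δ·645 gives β = 534/(0.95312·645) ≈ 0.8686.

β ≈ 0.8686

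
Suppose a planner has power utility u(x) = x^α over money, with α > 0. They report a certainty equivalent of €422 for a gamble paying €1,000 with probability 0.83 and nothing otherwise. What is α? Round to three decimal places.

The lottery's expected utility is 0.83·u(1000) + 0.17·u(0) = 0.83·1000^α (since u(0) = 0 for α > 0).
Equating: 422^α = 0.83·1000^α, i.e. 0.4220^α = 0.83.
Take logs: α = ln 0.83 / ln(422/1000) ≈ 0.21597.

α ≈ 0.216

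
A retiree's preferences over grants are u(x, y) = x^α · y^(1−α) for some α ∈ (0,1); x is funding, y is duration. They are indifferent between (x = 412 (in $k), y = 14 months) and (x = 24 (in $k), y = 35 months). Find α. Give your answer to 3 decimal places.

Indifference: 412^α · 14^(1−α) = 24^α · 35^(1−α).
Taking logs: α·ln 412 + (1−α)·ln 14 = α·ln 24 + (1−α)·ln 35, i.e. α·2.842970 = (1−α)·0.916291.
So α/(1−α) = (0.916291)/(2.842970) = 0.322301, and α = 0.322301/1.322301 ≈ 0.244.

α ≈ 0.244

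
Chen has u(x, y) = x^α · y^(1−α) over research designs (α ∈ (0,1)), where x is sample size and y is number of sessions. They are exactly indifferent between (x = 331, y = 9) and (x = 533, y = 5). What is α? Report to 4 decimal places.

Indifference: 331^α · 9^(1−α) = 533^α · 5^(1−α).
Taking logs: α·ln 331 + (1−α)·ln 9 = α·ln 533 + (1−α)·ln 5, i.e. α·-0.4764030 = (1−α)·-0.5877867.
Thus α·(-1.0641897) = -0.5877867, so α = -0.5877867/-1.0641897 ≈ 0.5523.

α ≈ 0.5523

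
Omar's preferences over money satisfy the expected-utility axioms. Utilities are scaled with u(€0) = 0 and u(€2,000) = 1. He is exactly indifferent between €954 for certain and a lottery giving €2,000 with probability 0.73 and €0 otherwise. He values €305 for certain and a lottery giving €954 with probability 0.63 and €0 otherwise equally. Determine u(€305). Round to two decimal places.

0.46

First, u(€954) = 0.73·u(€2,000) + 0.27·u(€0) = 0.73.
The second indifference gives u(€305) = 0.63·u(€954) + 0.37·u(€0) = 0.63·0.73 + 0.37·0.00 = 0.4599.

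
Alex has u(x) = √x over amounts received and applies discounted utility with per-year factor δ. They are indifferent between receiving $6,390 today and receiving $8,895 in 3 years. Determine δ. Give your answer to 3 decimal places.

Equating discounted utilities: u(6390) = δ^3·u(8895) ⇒ δ^3 = u(6390)/u(8895).
Since u(x) = √x, δ^3 = √(6390/8895) = 0.84757.
Taking the cube root: δ = 0.84757^(1/3) ≈ 0.946.

δ ≈ 0.946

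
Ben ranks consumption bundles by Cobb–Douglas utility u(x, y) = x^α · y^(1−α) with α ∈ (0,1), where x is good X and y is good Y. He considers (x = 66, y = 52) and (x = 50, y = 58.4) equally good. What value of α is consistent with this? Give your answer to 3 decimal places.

α ≈ 0.295

Indifference: 66^α · 52^(1−α) = 50^α · 58.4^(1−α).
Taking logs: α·ln 66 + (1−α)·ln 52 = α·ln 50 + (1−α)·ln 58.4, i.e. α·0.277632 = (1−α)·0.116072.
So α/(1−α) = (0.116072)/(0.277632) = 0.418079, and α = 0.418079/1.418079 ≈ 0.295.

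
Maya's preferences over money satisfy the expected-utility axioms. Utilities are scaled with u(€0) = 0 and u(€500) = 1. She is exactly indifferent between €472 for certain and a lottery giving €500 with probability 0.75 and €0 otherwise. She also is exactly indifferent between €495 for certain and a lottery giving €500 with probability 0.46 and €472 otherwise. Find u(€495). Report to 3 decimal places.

The first gamble pins u(€472): it must equal 0.75·1 + 0.25·0 = 0.75.
Chaining: u(€495) = 0.46·1.00 + 0.54·0.75 = 0.8650.

0.865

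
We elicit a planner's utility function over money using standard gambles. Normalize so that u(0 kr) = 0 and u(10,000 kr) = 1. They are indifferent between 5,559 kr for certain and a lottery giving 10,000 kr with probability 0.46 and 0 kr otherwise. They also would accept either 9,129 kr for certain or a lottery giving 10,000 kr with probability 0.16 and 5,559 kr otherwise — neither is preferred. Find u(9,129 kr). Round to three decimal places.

0.546

The first gamble pins u(5,559 kr): it must equal 0.46·1 + 0.54·0 = 0.46.
The second indifference gives u(9,129 kr) = 0.16·u(10,000 kr) + 0.84·u(5,559 kr) = 0.16·1.00 + 0.84·0.46 = 0.5464.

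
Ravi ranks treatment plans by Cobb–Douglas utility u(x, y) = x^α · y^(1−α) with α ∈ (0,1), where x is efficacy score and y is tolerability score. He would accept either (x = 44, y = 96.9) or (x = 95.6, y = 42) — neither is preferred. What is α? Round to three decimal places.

α ≈ 0.519

The Cobb–Douglas utilities coincide, so 44^α·96.9^(1−α) = 95.6^α·42^(1−α).
(44/95.6)^α = (42/96.9)^(1−α); take logs: α·ln(44/95.6) = (1−α)·ln(42/96.9), i.e. α·-0.775983 = (1−α)·-0.836010.
Thus α·(-1.611993) = -0.836010, so α = -0.836010/-1.611993 ≈ 0.519.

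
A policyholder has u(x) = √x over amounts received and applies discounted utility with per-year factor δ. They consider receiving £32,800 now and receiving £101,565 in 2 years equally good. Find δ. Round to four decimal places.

δ ≈ 0.7538

The payoff in 2 years is discounted by δ^2, so u(32800) = δ^2·u(101565) and δ^2 = u(32800)/u(101565).
Since u(x) = √x, δ^2 = √(32800/101565) = 0.56828.
Hence δ = (0.56828)^(1/2) = 0.753846.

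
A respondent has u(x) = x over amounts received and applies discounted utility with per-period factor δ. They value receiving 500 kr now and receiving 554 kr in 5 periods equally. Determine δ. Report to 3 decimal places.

Equating discounted utilities: u(500) = δ^5·u(554) ⇒ δ^5 = u(500)/u(554).
With u(x) = x: δ^5 = 500/554 = 0.90253.
Taking the 5th root: δ = 0.90253^(1/5) ≈ 0.980.

δ ≈ 0.980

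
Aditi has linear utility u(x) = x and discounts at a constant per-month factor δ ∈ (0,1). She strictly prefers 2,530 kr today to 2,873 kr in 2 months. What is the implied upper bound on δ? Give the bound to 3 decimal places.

δ < 0.938

Comparing present values: 2530 > δ^2·2873.
So δ^2 < 2530/2873 = 0.88061; taking the square root of both positive sides preserves the inequality.
δ < 0.88061^(1/2) = 0.938.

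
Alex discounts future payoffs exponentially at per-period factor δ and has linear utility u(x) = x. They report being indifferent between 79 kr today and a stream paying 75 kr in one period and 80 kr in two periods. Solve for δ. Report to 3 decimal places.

δ ≈ 0.630

Equating present values: 79 = 75δ + 80δ².
So 80δ² + 75δ − 79 = 0.
By the quadratic formula (taking the positive root), δ = (−75 + √30905.00) / 160 ≈ 0.630.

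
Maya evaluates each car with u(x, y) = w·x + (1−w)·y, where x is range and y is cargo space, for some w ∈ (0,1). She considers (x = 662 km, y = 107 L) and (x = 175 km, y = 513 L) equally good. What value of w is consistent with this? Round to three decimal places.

w = 0.455

Equating utilities: w·662 + (1−w)·107 = w·175 + (1−w)·513.
Collecting terms: w·487 = (1−w)·406.
So w/(1−w) = 406/487 = 0.8337, giving w = 406/(487+406) = 0.455.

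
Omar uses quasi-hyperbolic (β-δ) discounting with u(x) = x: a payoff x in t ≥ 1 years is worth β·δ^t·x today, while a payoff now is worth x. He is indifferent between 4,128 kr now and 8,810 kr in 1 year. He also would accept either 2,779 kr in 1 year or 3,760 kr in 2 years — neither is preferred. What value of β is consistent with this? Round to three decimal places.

Both payoffs in the second observation are in the future, so β drops out: δ^1·2779 = δ^2·3760 ⇒ δ = 2779/3760 = 0.73910.
Now use the now-vs-future pair: 4128 = β·δ·8810 gives β = 4128/(0.73910·8810) ≈ 0.634.

β ≈ 0.634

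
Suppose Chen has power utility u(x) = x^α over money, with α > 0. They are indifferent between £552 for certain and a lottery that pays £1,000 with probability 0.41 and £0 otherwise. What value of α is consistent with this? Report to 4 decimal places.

α ≈ 1.5005

Since u(0) = 0, the lottery's EU is 0.41·1000^α.
Indifference: 552^α = 0.41·1000^α, so (552/1000)^α = 0.41.
α = ln(0.41) / ln(552/1000) = -0.8915981/-0.5942072 ≈ 1.5005.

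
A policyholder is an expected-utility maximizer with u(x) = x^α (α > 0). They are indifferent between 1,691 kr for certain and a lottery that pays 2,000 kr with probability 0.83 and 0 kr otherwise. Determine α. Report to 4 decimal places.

α ≈ 1.1102

Since u(0) = 0, the lottery's EU is 0.83·2000^α.
Equating: 1691^α = 0.83·2000^α, i.e. 0.8455^α = 0.83.
α = ln(0.83) / ln(1691/2000) = -0.1863296/-0.1678271 ≈ 1.1102.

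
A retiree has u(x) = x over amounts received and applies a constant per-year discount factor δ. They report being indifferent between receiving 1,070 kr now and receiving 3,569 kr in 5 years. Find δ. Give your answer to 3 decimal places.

The payoff in 5 years is discounted by δ^5, so u(1070) = δ^5·u(3569) and δ^5 = u(1070)/u(3569).
With u(x) = x: δ^5 = 1070/3569 = 0.29980.
Taking the 5th root: δ = 0.29980^(1/5) ≈ 0.786.

δ ≈ 0.786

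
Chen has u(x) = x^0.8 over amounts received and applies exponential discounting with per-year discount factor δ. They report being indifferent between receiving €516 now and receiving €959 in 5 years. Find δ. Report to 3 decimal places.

Equating discounted utilities: u(516) = δ^5·u(959) ⇒ δ^5 = u(516)/u(959).
Since u(x) = x^0.8, δ^5 = (516/959)^0.8 = 0.53806^0.8 = 0.60907.
Taking the 5th root: δ = 0.60907^(1/5) ≈ 0.906.

δ ≈ 0.906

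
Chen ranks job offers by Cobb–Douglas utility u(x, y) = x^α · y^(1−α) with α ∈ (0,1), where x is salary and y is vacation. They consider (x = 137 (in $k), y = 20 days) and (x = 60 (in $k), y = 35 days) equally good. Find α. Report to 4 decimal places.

The Cobb–Douglas utilities coincide, so 137^α·20^(1−α) = 60^α·35^(1−α).
(137/60)^α = (35/20)^(1−α); take logs: α·ln(137/60) = (1−α)·ln(35/20), i.e. α·0.8256364 = (1−α)·0.5596158.
With A = 0.8256364 and B = 0.5596158: α·A = (1−α)·B, so α = B/(A+B) = 0.5596158/1.3852522 ≈ 0.4040.

α ≈ 0.4040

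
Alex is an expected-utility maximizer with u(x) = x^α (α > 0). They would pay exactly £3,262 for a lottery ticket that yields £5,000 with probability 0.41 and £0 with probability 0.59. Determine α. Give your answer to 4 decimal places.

α ≈ 2.0876

The lottery's expected utility is 0.41·u(5000) + 0.59·u(0) = 0.41·5000^α (since u(0) = 0 for α > 0).
Indifference: 3262^α = 0.41·5000^α, so (3262/5000)^α = 0.41.
Take logs: α = ln 0.41 / ln(3262/5000) ≈ 2.087576.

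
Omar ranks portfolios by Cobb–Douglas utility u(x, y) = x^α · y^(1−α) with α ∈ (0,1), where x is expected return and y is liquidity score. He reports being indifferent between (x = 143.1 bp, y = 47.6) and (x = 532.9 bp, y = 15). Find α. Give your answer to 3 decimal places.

Set the two utilities equal: 143.1^α·47.6^(1−α) = 532.9^α·15^(1−α).
(143.1/532.9)^α = (15/47.6)^(1−α); take logs: α·ln(143.1/532.9) = (1−α)·ln(15/47.6), i.e. α·-1.314790 = (1−α)·-1.154783.
With A = -1.314790 and B = -1.154783: α·A = (1−α)·B, so α = B/(A+B) = -1.154783/-2.469573 ≈ 0.468.

α ≈ 0.468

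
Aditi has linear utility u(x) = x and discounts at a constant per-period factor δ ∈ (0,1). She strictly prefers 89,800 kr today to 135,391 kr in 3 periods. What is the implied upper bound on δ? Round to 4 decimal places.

Comparing present values: 89800 > δ^3·135391.
So δ^3 < 89800/135391 = 0.66326; taking the cube root of both positive sides preserves the inequality.
δ < (89800/135391)^(1/3) ≈ 0.8721.

δ < 0.8721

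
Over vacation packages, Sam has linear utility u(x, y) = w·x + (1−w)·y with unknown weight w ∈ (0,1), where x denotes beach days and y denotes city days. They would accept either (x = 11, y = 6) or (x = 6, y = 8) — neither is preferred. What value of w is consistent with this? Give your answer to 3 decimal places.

Indifference: w·11 + (1−w)·6 = w·6 + (1−w)·8.
Rearranging, 5·w − 2·(1−w) = 0.
The marginal rate of substitution is 2/5, so w = 2/(5+2) = 0.286.

w = 0.286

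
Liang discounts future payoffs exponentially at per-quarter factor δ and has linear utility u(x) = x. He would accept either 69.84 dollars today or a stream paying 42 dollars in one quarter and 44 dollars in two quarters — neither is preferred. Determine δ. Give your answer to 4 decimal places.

The stream is worth 42δ + 44δ² today, so 42δ + 44δ² = 69.84.
That is, 44δ² + 42δ − 69.84 = 0, a quadratic in δ.
By the quadratic formula (taking the positive root), δ = (−42 + √14055.84) / 88 ≈ 0.8700.

δ ≈ 0.8700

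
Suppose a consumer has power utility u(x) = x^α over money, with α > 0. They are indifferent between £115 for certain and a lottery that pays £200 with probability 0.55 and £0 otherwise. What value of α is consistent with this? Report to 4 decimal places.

α ≈ 1.0803

Since u(0) = 0, the lottery's EU is 0.55·200^α.
Indifference: 115^α = 0.55·200^α, so (115/200)^α = 0.55.
Take logs: α = ln 0.55 / ln(115/200) ≈ 1.080327.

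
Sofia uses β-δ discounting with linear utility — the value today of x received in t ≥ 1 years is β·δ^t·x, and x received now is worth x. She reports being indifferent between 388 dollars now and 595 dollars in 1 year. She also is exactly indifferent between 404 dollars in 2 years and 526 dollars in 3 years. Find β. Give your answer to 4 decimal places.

β ≈ 0.8490

Both payoffs in the second observation are in the future, so β drops out: δ^2·404 = δ^3·526 ⇒ δ = 404/526 = 0.76806.
Substituting δ into 388 = β·δ·595: β = 388/(456.996) ≈ 0.8490.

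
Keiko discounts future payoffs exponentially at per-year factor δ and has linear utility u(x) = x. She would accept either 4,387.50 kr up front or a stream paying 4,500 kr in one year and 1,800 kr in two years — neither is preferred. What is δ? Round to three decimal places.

δ ≈ 0.750

The stream is worth 4500δ + 1800δ² today, so 4500δ + 1800δ² = 4387.50.
So 1800δ² + 4500δ − 4387.50 = 0.
The positive root is δ = [−4500 + √(4500² + 4·1800·4387.50)] / (2·1800) = (−4500 + 7200.000)/3600 ≈ 0.750.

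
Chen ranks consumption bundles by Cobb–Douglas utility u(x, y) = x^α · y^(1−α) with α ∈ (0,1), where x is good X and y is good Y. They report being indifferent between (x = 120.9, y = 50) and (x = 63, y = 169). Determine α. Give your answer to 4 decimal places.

α ≈ 0.6514

Set the two utilities equal: 120.9^α·50^(1−α) = 63^α·169^(1−α).
Taking logs: α·ln 120.9 + (1−α)·ln 50 = α·ln 63 + (1−α)·ln 169, i.e. α·0.6518290 = (1−α)·1.2178757.
So α/(1−α) = (1.2178757)/(0.6518290) = 1.8683975, and α = 1.8683975/2.8683975 ≈ 0.6514.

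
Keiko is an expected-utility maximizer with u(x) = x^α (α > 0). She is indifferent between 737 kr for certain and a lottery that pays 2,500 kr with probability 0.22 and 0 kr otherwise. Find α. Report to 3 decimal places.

Since u(0) = 0, the lottery's EU is 0.22·2500^α.
Indifference: 737^α = 0.22·2500^α, so (737/2500)^α = 0.22.
α = ln(0.22) / ln(737/2500) = -1.514128/-1.221458 ≈ 1.240.

α ≈ 1.240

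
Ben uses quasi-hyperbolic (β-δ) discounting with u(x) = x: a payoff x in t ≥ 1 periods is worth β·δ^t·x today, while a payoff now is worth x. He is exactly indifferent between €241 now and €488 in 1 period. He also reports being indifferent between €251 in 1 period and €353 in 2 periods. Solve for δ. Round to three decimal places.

δ ≈ 0.711

Both payoffs in the second observation are in the future, so β drops out: δ^1·251 = δ^2·353 ⇒ δ = 251/353 = 0.71105.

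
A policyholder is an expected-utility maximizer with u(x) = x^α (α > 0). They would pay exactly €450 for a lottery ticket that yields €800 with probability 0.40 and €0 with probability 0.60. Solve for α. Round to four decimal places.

α ≈ 1.5925

EU(lottery) = 0.40·800^α + 0.60·0 = 0.40·800^α.
Indifference: 450^α = 0.40·800^α, so (450/800)^α = 0.40.
Taking logs: α·ln(450/800) = ln(0.40), so α = -0.9162907 / -0.5753641 ≈ 1.5925.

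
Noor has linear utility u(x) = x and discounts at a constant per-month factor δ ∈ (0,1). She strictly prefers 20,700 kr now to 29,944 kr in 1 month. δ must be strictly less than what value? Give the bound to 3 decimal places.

δ < 0.691

The preference means 20700 > δ·29944.
Dividing through by 29944 gives δ < 0.69129.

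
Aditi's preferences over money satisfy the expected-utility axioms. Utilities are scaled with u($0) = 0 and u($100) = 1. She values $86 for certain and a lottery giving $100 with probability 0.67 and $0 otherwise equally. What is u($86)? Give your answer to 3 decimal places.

0.670

u($86) equals the lottery's expected utility: 0.67·1 + 0.33·0 = 0.67.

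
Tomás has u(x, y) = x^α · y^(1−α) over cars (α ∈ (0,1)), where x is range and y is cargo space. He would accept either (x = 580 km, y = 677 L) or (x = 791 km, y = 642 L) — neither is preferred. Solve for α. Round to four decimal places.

α ≈ 0.1461

Indifference: 580^α · 677^(1−α) = 791^α · 642^(1−α).
Taking logs: α·ln 580 + (1−α)·ln 677 = α·ln 791 + (1−α)·ln 642, i.e. α·-0.3102699 = (1−α)·-0.0530830.
So α/(1−α) = (-0.0530830)/(-0.3102699) = 0.1710865, and α = 0.1710865/1.1710865 ≈ 0.1461.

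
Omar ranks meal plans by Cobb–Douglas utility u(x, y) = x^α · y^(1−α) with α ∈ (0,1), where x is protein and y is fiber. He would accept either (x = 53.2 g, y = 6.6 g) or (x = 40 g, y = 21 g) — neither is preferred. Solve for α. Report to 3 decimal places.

α ≈ 0.802

The Cobb–Douglas utilities coincide, so 53.2^α·6.6^(1−α) = 40^α·21^(1−α).
Taking logs: α·ln 53.2 + (1−α)·ln 6.6 = α·ln 40 + (1−α)·ln 21, i.e. α·0.285179 = (1−α)·1.157453.
So α/(1−α) = (1.157453)/(0.285179) = 4.058689, and α = 4.058689/5.058689 ≈ 0.802.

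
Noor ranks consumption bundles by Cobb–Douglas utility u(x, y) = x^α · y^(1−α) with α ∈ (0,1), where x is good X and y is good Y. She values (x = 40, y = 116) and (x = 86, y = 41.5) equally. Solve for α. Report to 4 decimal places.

α ≈ 0.5732

Indifference: 40^α · 116^(1−α) = 86^α · 41.5^(1−α).
(40/86)^α = (41.5/116)^(1−α); take logs: α·ln(40/86) = (1−α)·ln(41.5/116), i.e. α·-0.7654678 = (1−α)·-1.0278968.
Thus α·(-1.7933646) = -1.0278968, so α = -1.0278968/-1.7933646 ≈ 0.5732.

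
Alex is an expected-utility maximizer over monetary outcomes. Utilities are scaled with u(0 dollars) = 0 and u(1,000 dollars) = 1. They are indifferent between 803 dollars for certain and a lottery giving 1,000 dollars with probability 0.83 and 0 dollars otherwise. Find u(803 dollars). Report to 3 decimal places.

The indifference gives u(803 dollars) = 0.83·u(1,000 dollars) + 0.17·u(0 dollars) = 0.83·1 + 0.17·0 = 0.83.

0.830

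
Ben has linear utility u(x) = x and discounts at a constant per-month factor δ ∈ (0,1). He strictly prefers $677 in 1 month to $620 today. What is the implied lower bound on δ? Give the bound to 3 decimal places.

δ > 0.916

Under u(x) = x this choice says 620 < δ·677.
Dividing through by 677 gives δ > 0.91581.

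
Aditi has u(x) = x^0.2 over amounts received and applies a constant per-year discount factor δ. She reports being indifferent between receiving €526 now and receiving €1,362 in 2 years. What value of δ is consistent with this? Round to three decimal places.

δ ≈ 0.909

The payoff in 2 years is discounted by δ^2, so u(526) = δ^2·u(1362) and δ^2 = u(526)/u(1362).
With u(x) = x^0.2: δ^2 = 526^0.2/1362^0.2 = (526/1362)^0.2 = 0.82673.
Hence δ = (0.82673)^(1/2) = 0.90924.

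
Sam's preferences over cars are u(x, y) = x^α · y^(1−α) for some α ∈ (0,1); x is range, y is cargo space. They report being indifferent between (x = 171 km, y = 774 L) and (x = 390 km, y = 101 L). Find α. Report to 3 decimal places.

α ≈ 0.712

Indifference: 171^α · 774^(1−α) = 390^α · 101^(1−α).
Taking logs: α·ln 171 + (1−α)·ln 774 = α·ln 390 + (1−α)·ln 101, i.e. α·-0.824483 = (1−α)·-2.036451.
So α/(1−α) = (-2.036451)/(-0.824483) = 2.469973, and α = 2.469973/3.469973 ≈ 0.712.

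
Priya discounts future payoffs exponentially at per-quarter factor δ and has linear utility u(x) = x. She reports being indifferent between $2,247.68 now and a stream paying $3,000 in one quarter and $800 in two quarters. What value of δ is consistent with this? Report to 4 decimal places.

The stream is worth 3000δ + 800δ² today, so 3000δ + 800δ² = 2247.68.
Rearranged: 800δ² + 3000δ − 2247.68 = 0.
δ = (−3000 + √(3000² + 4·800·2247.68)) / (2·800) = (−3000 + √16192576.00) / 1600 ≈ 0.6400.

δ ≈ 0.6400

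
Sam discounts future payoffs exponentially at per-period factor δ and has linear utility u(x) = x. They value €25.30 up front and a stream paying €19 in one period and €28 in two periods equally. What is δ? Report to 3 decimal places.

δ ≈ 0.670

Present value of the stream is 19·δ + 28·δ². Indifference gives 19δ + 28δ² = 25.30.
That is, 28δ² + 19δ − 25.30 = 0, a quadratic in δ.
The positive root is δ = [−19 + √(19² + 4·28·25.30)] / (2·28) = (−19 + 56.521)/56 ≈ 0.670.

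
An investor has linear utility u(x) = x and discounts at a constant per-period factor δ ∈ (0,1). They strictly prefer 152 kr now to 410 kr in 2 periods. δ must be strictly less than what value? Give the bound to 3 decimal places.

The preference means 152 > δ^2·410.
Hence δ^2 < 152/410 = 0.37073, and x ↦ x^(1/2) is increasing on (0,∞).
δ < 0.37073^(1/2) = 0.609.

δ < 0.609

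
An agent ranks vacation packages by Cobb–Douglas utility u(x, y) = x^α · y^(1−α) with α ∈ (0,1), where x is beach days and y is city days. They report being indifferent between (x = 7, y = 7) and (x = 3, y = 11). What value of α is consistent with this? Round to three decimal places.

The Cobb–Douglas utilities coincide, so 7^α·7^(1−α) = 3^α·11^(1−α).
Taking logs: α·ln 7 + (1−α)·ln 7 = α·ln 3 + (1−α)·ln 11, i.e. α·0.847298 = (1−α)·0.451985.
With A = 0.847298 and B = 0.451985: α·A = (1−α)·B, so α = B/(A+B) = 0.451985/1.299283 ≈ 0.348.

α ≈ 0.348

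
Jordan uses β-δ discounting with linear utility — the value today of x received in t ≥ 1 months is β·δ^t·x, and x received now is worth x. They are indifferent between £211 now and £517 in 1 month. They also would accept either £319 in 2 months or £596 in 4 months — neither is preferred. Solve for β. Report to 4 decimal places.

β ≈ 0.5579

The second indifference involves only future payoffs, so β cancels: β·δ^2·319 = β·δ^4·596, giving δ^2 = 319/596 = 0.53523, so δ = 0.73160.
The first indifference: 211 = β·δ·517, so β = 211/(δ·517) = 211/(0.73160·517) ≈ 0.5579.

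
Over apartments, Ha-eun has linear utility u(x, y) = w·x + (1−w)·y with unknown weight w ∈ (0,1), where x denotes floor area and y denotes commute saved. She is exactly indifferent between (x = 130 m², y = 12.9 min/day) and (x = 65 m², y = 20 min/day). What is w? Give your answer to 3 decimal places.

w = 0.098

Equating utilities: w·130 + (1−w)·12.9 = w·65 + (1−w)·20.
Collecting terms: w·65 = (1−w)·7.1.
So w/(1−w) = 7.1/65 = 0.1092, giving w = 7.1/(65+7.1) = 0.098.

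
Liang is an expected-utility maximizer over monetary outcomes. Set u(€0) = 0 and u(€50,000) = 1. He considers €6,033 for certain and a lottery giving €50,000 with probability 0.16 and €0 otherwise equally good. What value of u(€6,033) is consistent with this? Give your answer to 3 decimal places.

0.160

u(€6,033) equals the lottery's expected utility: 0.16·1 + 0.84·0 = 0.16.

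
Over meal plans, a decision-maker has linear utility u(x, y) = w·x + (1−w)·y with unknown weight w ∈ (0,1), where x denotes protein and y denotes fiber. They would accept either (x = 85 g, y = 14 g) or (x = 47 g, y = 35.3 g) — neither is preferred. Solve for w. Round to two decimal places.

w = 0.36

Indifference: w·85 + (1−w)·14 = w·47 + (1−w)·35.3.
w·(85−47) = (1−w)·(35.3−14), i.e. w·38 = (1−w)·21.3.
The marginal rate of substitution is 21.3/38, so w = 21.3/(38+21.3) = 0.36.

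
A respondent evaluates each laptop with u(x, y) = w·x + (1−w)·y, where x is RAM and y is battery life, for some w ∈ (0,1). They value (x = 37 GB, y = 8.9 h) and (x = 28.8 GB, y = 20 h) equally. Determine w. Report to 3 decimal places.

w = 0.575

Equating utilities: w·37 + (1−w)·8.9 = w·28.8 + (1−w)·20.
Rearranging, 8.2·w − 11.1·(1−w) = 0.
So w/(1−w) = 11.1/8.2 = 1.3537, giving w = 11.1/(8.2+11.1) = 0.575.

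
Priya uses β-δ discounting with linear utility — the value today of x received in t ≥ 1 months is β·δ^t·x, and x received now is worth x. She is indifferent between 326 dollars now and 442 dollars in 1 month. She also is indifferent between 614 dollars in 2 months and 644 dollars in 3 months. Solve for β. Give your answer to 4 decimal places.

Both payoffs in the second observation are in the future, so β drops out: δ^2·614 = δ^3·644 ⇒ δ = 614/644 = 0.95342.
The first indifference: 326 = β·δ·442, so β = 326/(δ·442) = 326/(0.95342·442) ≈ 0.7736.

β ≈ 0.7736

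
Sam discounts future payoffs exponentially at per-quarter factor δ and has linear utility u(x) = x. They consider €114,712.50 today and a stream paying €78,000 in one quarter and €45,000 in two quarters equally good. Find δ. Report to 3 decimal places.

δ ≈ 0.950

Equating present values: 114712.50 = 78000δ + 45000δ².
So 45000δ² + 78000δ − 114712.50 = 0.
δ = (−78000 + √(78000² + 4·45000·114712.50)) / (2·45000) = (−78000 + √26732250000.00) / 90000 ≈ 0.950.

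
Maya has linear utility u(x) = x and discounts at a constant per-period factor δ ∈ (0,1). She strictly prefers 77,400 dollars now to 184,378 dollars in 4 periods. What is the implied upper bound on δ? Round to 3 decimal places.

Comparing present values: 77400 > δ^4·184378.
So δ^4 < 77400/184378 = 0.41979; taking the 4th root of both positive sides preserves the inequality.
δ < (77400/184378)^(1/4) ≈ 0.805.

δ < 0.805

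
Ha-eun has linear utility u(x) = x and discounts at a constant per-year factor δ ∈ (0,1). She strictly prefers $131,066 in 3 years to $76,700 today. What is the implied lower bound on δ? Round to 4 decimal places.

The preference means 76700 < δ^3·131066.
Dividing by 131066: δ^3 > 0.58520. Both sides are positive, so the cube root keeps the direction.
δ > (76700/131066)^(1/3) ≈ 0.8364.

δ > 0.8364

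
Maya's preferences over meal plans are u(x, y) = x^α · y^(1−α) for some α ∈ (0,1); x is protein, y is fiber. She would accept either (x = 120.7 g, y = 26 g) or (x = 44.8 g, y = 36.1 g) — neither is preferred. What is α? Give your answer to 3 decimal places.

The Cobb–Douglas utilities coincide, so 120.7^α·26^(1−α) = 44.8^α·36.1^(1−α).
(120.7/44.8)^α = (36.1/26)^(1−α); take logs: α·ln(120.7/44.8) = (1−α)·ln(36.1/26), i.e. α·0.991100 = (1−α)·0.328196.
Thus α·(1.319296) = 0.328196, so α = 0.328196/1.319296 ≈ 0.249.

α ≈ 0.249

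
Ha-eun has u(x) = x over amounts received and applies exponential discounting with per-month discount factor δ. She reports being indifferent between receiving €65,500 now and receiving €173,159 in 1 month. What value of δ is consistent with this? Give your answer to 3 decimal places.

Equating discounted utilities: u(65500) = δ·u(173159) ⇒ δ = u(65500)/u(173159).
With u(x) = x: δ = 65500/173159 = 0.37827.

δ ≈ 0.378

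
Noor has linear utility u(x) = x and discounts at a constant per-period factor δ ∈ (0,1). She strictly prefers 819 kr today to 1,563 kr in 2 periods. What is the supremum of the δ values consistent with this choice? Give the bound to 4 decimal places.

δ < 0.7239

Under u(x) = x this choice says 819 > δ^2·1563.
Dividing by 1563: δ^2 < 0.52399. Both sides are positive, so the square root keeps the direction.
δ < 0.52399^(1/2) = 0.7239.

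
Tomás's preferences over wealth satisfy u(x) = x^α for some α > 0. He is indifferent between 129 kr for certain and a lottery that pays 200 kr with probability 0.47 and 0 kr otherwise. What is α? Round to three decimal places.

Since u(0) = 0, the lottery's EU is 0.47·200^α.
Indifference: 129^α = 0.47·200^α, so (129/200)^α = 0.47.
α = ln(0.47) / ln(129/200) = -0.755023/-0.438505 ≈ 1.722.

α ≈ 1.722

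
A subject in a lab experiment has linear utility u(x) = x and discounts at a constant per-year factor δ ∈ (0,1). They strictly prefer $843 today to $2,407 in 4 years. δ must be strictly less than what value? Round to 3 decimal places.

Comparing present values: 843 > δ^4·2407.
So δ^4 < 843/2407 = 0.35023; taking the 4th root of both positive sides preserves the inequality.
δ < (843/2407)^(1/4) ≈ 0.769.

δ < 0.769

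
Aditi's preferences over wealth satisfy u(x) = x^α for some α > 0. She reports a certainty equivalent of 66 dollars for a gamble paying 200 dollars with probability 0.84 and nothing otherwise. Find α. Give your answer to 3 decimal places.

α ≈ 0.157

The lottery's expected utility is 0.84·u(200) + 0.16·u(0) = 0.84·200^α (since u(0) = 0 for α > 0).
Setting u(66) equal to that: 66^α = 0.84·200^α ⇒ (66/200)^α = 0.84.
Take logs: α = ln 0.84 / ln(66/200) ≈ 0.15726.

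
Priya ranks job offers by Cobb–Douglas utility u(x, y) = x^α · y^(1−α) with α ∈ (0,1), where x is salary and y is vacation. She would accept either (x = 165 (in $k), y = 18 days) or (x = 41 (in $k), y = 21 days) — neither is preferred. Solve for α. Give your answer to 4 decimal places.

The Cobb–Douglas utilities coincide, so 165^α·18^(1−α) = 41^α·21^(1−α).
Rearrange to (165/41)^α = (21/18)^(1−α) and take logs: α·1.3923734 = (1−α)·0.1541507.
Thus α·(1.5465241) = 0.1541507, so α = 0.1541507/1.5465241 ≈ 0.0997.

α ≈ 0.0997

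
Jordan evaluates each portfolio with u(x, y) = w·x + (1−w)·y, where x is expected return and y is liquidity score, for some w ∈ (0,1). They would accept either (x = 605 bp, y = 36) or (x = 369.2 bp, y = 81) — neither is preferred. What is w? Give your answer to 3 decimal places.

Equating utilities: w·605 + (1−w)·36 = w·369.2 + (1−w)·81.
Rearranging, 235.8·w − 45·(1−w) = 0.
The marginal rate of substitution is 45/235.8, so w = 45/(235.8+45) = 0.160.

w = 0.160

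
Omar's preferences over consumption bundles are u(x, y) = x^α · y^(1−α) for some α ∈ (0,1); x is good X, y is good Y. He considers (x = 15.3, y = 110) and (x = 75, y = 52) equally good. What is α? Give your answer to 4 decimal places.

The Cobb–Douglas utilities coincide, so 15.3^α·110^(1−α) = 75^α·52^(1−α).
Rearrange to (15.3/75)^α = (52/110)^(1−α) and take logs: α·-1.5896353 = (1−α)·-0.7492366.
So α/(1−α) = (-0.7492366)/(-1.5896353) = 0.4713261, and α = 0.4713261/1.4713261 ≈ 0.3203.

α ≈ 0.3203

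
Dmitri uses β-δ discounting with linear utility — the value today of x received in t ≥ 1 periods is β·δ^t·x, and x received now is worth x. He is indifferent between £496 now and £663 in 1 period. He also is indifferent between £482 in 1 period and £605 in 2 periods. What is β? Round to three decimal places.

β ≈ 0.939

Both payoffs in the second observation are in the future, so β drops out: δ^1·482 = δ^2·605 ⇒ δ = 482/605 = 0.79669.
Now use the now-vs-future pair: 496 = β·δ·663 gives β = 496/(0.79669·663) ≈ 0.939.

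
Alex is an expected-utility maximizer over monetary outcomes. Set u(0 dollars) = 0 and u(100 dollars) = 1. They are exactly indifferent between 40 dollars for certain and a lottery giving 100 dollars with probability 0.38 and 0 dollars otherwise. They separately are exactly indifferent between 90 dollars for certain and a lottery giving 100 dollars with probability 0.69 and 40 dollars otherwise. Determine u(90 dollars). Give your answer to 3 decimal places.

0.808

From the first indifference, u(40 dollars) = 0.38·u(100 dollars) + 0.62·u(0 dollars) = 0.38·1 + 0.62·0 = 0.38.
The second indifference gives u(90 dollars) = 0.69·u(100 dollars) + 0.31·u(40 dollars) = 0.69·1.00 + 0.31·0.38 = 0.8078.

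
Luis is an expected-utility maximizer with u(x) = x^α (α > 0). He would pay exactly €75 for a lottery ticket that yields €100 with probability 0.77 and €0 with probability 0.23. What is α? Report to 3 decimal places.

Since u(0) = 0, the lottery's EU is 0.77·100^α.
Setting u(75) equal to that: 75^α = 0.77·100^α ⇒ (75/100)^α = 0.77.
Taking logs: α·ln(75/100) = ln(0.77), so α = -0.261365 / -0.287682 ≈ 0.909.

α ≈ 0.909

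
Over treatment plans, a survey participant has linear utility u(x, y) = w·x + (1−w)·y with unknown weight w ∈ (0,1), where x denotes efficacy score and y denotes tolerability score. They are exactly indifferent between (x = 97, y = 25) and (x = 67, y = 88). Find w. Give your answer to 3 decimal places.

w = 0.677

Equating utilities: w·97 + (1−w)·25 = w·67 + (1−w)·88.
Collecting terms: w·30 = (1−w)·63.
So w/(1−w) = 63/30 = 2.1000, giving w = 63/(30+63) = 0.677.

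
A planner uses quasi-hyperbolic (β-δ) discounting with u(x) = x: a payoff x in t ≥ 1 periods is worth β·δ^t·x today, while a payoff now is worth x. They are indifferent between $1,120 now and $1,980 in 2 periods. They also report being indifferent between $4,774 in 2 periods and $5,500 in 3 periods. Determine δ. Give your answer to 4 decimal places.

δ ≈ 0.8680

Both payoffs in the second observation are in the future, so β drops out: δ^2·4774 = δ^3·5500 ⇒ δ = 4774/5500 = 0.86800.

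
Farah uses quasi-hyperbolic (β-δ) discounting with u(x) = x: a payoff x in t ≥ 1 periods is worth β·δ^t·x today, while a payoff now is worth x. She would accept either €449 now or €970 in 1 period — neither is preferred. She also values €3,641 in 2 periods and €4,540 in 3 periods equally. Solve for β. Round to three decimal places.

β ≈ 0.577

The second indifference involves only future payoffs, so β cancels: β·δ^2·3641 = β·δ^3·4540, giving δ = 3641/4540 = 0.80198.
Now use the now-vs-future pair: 449 = β·δ·970 gives β = 449/(0.80198·970) ≈ 0.577.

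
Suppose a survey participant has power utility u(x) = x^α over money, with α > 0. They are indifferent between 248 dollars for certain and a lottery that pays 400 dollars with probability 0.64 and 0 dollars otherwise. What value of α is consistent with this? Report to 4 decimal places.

The lottery's expected utility is 0.64·u(400) + 0.36·u(0) = 0.64·400^α (since u(0) = 0 for α > 0).
Indifference: 248^α = 0.64·400^α, so (248/400)^α = 0.64.
α = ln(0.64) / ln(248/400) = -0.4462871/-0.4780358 ≈ 0.9336.

α ≈ 0.9336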